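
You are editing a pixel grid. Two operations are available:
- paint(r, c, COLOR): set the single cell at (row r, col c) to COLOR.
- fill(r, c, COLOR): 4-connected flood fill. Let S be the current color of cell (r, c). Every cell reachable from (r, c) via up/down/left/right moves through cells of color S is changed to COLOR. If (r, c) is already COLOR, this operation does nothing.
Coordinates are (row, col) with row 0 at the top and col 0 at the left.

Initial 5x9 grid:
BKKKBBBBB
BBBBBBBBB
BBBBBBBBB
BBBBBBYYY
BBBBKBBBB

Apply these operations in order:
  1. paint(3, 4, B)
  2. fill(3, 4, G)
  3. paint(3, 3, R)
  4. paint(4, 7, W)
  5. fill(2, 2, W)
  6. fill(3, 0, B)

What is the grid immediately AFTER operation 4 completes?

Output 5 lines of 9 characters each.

Answer: GKKKGGGGG
GGGGGGGGG
GGGGGGGGG
GGGRGGYYY
GGGGKGGWG

Derivation:
After op 1 paint(3,4,B):
BKKKBBBBB
BBBBBBBBB
BBBBBBBBB
BBBBBBYYY
BBBBKBBBB
After op 2 fill(3,4,G) [38 cells changed]:
GKKKGGGGG
GGGGGGGGG
GGGGGGGGG
GGGGGGYYY
GGGGKGGGG
After op 3 paint(3,3,R):
GKKKGGGGG
GGGGGGGGG
GGGGGGGGG
GGGRGGYYY
GGGGKGGGG
After op 4 paint(4,7,W):
GKKKGGGGG
GGGGGGGGG
GGGGGGGGG
GGGRGGYYY
GGGGKGGWG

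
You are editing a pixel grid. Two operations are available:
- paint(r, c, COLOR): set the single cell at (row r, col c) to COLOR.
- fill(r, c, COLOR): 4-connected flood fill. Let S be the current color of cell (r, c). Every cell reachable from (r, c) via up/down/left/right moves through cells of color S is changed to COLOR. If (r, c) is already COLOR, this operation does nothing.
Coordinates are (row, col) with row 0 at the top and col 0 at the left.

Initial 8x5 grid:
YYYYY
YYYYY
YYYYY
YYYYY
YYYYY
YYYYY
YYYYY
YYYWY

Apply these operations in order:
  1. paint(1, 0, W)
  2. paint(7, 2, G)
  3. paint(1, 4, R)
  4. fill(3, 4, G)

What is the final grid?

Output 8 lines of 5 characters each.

Answer: GGGGG
WGGGR
GGGGG
GGGGG
GGGGG
GGGGG
GGGGG
GGGWG

Derivation:
After op 1 paint(1,0,W):
YYYYY
WYYYY
YYYYY
YYYYY
YYYYY
YYYYY
YYYYY
YYYWY
After op 2 paint(7,2,G):
YYYYY
WYYYY
YYYYY
YYYYY
YYYYY
YYYYY
YYYYY
YYGWY
After op 3 paint(1,4,R):
YYYYY
WYYYR
YYYYY
YYYYY
YYYYY
YYYYY
YYYYY
YYGWY
After op 4 fill(3,4,G) [36 cells changed]:
GGGGG
WGGGR
GGGGG
GGGGG
GGGGG
GGGGG
GGGGG
GGGWG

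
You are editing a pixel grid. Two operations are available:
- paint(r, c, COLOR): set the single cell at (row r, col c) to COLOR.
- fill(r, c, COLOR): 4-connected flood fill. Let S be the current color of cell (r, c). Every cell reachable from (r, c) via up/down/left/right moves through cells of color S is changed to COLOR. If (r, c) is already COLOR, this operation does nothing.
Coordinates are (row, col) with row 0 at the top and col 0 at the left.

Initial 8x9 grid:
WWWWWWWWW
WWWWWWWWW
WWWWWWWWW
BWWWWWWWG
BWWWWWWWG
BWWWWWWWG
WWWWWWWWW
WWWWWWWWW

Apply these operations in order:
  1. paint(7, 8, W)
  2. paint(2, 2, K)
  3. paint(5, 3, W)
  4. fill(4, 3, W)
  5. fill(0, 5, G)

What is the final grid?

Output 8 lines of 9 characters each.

Answer: GGGGGGGGG
GGGGGGGGG
GGKGGGGGG
BGGGGGGGG
BGGGGGGGG
BGGGGGGGG
GGGGGGGGG
GGGGGGGGG

Derivation:
After op 1 paint(7,8,W):
WWWWWWWWW
WWWWWWWWW
WWWWWWWWW
BWWWWWWWG
BWWWWWWWG
BWWWWWWWG
WWWWWWWWW
WWWWWWWWW
After op 2 paint(2,2,K):
WWWWWWWWW
WWWWWWWWW
WWKWWWWWW
BWWWWWWWG
BWWWWWWWG
BWWWWWWWG
WWWWWWWWW
WWWWWWWWW
After op 3 paint(5,3,W):
WWWWWWWWW
WWWWWWWWW
WWKWWWWWW
BWWWWWWWG
BWWWWWWWG
BWWWWWWWG
WWWWWWWWW
WWWWWWWWW
After op 4 fill(4,3,W) [0 cells changed]:
WWWWWWWWW
WWWWWWWWW
WWKWWWWWW
BWWWWWWWG
BWWWWWWWG
BWWWWWWWG
WWWWWWWWW
WWWWWWWWW
After op 5 fill(0,5,G) [65 cells changed]:
GGGGGGGGG
GGGGGGGGG
GGKGGGGGG
BGGGGGGGG
BGGGGGGGG
BGGGGGGGG
GGGGGGGGG
GGGGGGGGG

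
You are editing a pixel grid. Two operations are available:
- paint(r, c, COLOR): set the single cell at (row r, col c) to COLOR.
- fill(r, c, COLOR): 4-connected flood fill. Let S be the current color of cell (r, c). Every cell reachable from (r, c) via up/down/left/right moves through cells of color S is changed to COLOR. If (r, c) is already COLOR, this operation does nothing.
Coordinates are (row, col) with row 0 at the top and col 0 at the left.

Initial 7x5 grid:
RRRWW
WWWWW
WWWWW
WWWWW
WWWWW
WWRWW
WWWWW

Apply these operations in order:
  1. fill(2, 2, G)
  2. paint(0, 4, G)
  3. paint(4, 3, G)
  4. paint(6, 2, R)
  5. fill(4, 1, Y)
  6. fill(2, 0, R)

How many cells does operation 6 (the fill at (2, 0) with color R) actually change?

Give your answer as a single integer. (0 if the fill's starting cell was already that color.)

After op 1 fill(2,2,G) [31 cells changed]:
RRRGG
GGGGG
GGGGG
GGGGG
GGGGG
GGRGG
GGGGG
After op 2 paint(0,4,G):
RRRGG
GGGGG
GGGGG
GGGGG
GGGGG
GGRGG
GGGGG
After op 3 paint(4,3,G):
RRRGG
GGGGG
GGGGG
GGGGG
GGGGG
GGRGG
GGGGG
After op 4 paint(6,2,R):
RRRGG
GGGGG
GGGGG
GGGGG
GGGGG
GGRGG
GGRGG
After op 5 fill(4,1,Y) [30 cells changed]:
RRRYY
YYYYY
YYYYY
YYYYY
YYYYY
YYRYY
YYRYY
After op 6 fill(2,0,R) [30 cells changed]:
RRRRR
RRRRR
RRRRR
RRRRR
RRRRR
RRRRR
RRRRR

Answer: 30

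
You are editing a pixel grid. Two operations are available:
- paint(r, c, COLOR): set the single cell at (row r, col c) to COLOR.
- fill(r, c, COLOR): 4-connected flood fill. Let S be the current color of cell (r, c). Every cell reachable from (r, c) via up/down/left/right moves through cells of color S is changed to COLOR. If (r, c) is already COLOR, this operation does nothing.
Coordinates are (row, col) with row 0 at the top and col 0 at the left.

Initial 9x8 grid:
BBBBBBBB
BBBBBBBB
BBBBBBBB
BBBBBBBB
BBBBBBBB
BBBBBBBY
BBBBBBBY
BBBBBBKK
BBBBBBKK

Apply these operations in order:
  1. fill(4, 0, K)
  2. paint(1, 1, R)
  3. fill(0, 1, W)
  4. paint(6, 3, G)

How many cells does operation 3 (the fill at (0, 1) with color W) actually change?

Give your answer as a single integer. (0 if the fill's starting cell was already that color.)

Answer: 69

Derivation:
After op 1 fill(4,0,K) [66 cells changed]:
KKKKKKKK
KKKKKKKK
KKKKKKKK
KKKKKKKK
KKKKKKKK
KKKKKKKY
KKKKKKKY
KKKKKKKK
KKKKKKKK
After op 2 paint(1,1,R):
KKKKKKKK
KRKKKKKK
KKKKKKKK
KKKKKKKK
KKKKKKKK
KKKKKKKY
KKKKKKKY
KKKKKKKK
KKKKKKKK
After op 3 fill(0,1,W) [69 cells changed]:
WWWWWWWW
WRWWWWWW
WWWWWWWW
WWWWWWWW
WWWWWWWW
WWWWWWWY
WWWWWWWY
WWWWWWWW
WWWWWWWW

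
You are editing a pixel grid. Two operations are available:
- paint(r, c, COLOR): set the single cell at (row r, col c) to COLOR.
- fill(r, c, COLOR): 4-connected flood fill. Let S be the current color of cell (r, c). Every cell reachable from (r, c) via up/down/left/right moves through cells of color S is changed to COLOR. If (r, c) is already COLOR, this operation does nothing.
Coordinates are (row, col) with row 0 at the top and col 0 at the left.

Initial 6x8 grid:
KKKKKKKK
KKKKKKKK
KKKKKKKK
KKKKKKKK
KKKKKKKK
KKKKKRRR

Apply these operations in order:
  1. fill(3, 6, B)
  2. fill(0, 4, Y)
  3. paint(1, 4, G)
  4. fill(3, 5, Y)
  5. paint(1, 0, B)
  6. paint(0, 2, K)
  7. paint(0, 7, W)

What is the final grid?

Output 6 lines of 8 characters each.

Answer: YYKYYYYW
BYYYGYYY
YYYYYYYY
YYYYYYYY
YYYYYYYY
YYYYYRRR

Derivation:
After op 1 fill(3,6,B) [45 cells changed]:
BBBBBBBB
BBBBBBBB
BBBBBBBB
BBBBBBBB
BBBBBBBB
BBBBBRRR
After op 2 fill(0,4,Y) [45 cells changed]:
YYYYYYYY
YYYYYYYY
YYYYYYYY
YYYYYYYY
YYYYYYYY
YYYYYRRR
After op 3 paint(1,4,G):
YYYYYYYY
YYYYGYYY
YYYYYYYY
YYYYYYYY
YYYYYYYY
YYYYYRRR
After op 4 fill(3,5,Y) [0 cells changed]:
YYYYYYYY
YYYYGYYY
YYYYYYYY
YYYYYYYY
YYYYYYYY
YYYYYRRR
After op 5 paint(1,0,B):
YYYYYYYY
BYYYGYYY
YYYYYYYY
YYYYYYYY
YYYYYYYY
YYYYYRRR
After op 6 paint(0,2,K):
YYKYYYYY
BYYYGYYY
YYYYYYYY
YYYYYYYY
YYYYYYYY
YYYYYRRR
After op 7 paint(0,7,W):
YYKYYYYW
BYYYGYYY
YYYYYYYY
YYYYYYYY
YYYYYYYY
YYYYYRRR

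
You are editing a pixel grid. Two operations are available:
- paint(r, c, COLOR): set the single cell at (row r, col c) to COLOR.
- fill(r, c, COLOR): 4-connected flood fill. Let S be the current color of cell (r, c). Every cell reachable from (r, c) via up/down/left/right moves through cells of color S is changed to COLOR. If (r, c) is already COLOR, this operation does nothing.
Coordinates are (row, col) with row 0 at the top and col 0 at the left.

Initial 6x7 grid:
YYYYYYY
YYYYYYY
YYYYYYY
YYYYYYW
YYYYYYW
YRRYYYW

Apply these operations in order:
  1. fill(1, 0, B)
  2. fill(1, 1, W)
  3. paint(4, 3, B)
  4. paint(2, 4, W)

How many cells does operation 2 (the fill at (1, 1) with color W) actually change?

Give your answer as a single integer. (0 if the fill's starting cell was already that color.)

Answer: 37

Derivation:
After op 1 fill(1,0,B) [37 cells changed]:
BBBBBBB
BBBBBBB
BBBBBBB
BBBBBBW
BBBBBBW
BRRBBBW
After op 2 fill(1,1,W) [37 cells changed]:
WWWWWWW
WWWWWWW
WWWWWWW
WWWWWWW
WWWWWWW
WRRWWWW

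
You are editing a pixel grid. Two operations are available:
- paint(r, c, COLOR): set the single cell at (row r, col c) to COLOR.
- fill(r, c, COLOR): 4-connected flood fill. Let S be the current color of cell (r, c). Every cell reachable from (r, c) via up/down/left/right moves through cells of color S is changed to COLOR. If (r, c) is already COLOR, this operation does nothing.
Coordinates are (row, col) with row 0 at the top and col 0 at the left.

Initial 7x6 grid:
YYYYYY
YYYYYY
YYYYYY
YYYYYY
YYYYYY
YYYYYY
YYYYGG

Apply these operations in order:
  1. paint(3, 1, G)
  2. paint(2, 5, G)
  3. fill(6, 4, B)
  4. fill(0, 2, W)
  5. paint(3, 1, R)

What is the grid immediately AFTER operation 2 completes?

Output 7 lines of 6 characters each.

Answer: YYYYYY
YYYYYY
YYYYYG
YGYYYY
YYYYYY
YYYYYY
YYYYGG

Derivation:
After op 1 paint(3,1,G):
YYYYYY
YYYYYY
YYYYYY
YGYYYY
YYYYYY
YYYYYY
YYYYGG
After op 2 paint(2,5,G):
YYYYYY
YYYYYY
YYYYYG
YGYYYY
YYYYYY
YYYYYY
YYYYGG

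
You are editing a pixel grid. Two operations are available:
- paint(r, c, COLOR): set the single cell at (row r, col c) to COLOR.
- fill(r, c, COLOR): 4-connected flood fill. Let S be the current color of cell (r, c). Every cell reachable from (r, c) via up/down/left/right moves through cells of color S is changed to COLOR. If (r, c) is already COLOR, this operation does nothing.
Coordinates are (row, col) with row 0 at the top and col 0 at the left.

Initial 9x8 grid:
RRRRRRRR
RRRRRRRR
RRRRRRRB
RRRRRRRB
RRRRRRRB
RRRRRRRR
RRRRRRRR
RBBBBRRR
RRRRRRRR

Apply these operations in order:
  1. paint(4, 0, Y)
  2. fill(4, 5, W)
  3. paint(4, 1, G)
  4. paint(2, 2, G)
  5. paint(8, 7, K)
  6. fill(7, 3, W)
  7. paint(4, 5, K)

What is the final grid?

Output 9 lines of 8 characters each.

Answer: WWWWWWWW
WWWWWWWW
WWGWWWWB
WWWWWWWB
YGWWWKWB
WWWWWWWW
WWWWWWWW
WWWWWWWW
WWWWWWWK

Derivation:
After op 1 paint(4,0,Y):
RRRRRRRR
RRRRRRRR
RRRRRRRB
RRRRRRRB
YRRRRRRB
RRRRRRRR
RRRRRRRR
RBBBBRRR
RRRRRRRR
After op 2 fill(4,5,W) [64 cells changed]:
WWWWWWWW
WWWWWWWW
WWWWWWWB
WWWWWWWB
YWWWWWWB
WWWWWWWW
WWWWWWWW
WBBBBWWW
WWWWWWWW
After op 3 paint(4,1,G):
WWWWWWWW
WWWWWWWW
WWWWWWWB
WWWWWWWB
YGWWWWWB
WWWWWWWW
WWWWWWWW
WBBBBWWW
WWWWWWWW
After op 4 paint(2,2,G):
WWWWWWWW
WWWWWWWW
WWGWWWWB
WWWWWWWB
YGWWWWWB
WWWWWWWW
WWWWWWWW
WBBBBWWW
WWWWWWWW
After op 5 paint(8,7,K):
WWWWWWWW
WWWWWWWW
WWGWWWWB
WWWWWWWB
YGWWWWWB
WWWWWWWW
WWWWWWWW
WBBBBWWW
WWWWWWWK
After op 6 fill(7,3,W) [4 cells changed]:
WWWWWWWW
WWWWWWWW
WWGWWWWB
WWWWWWWB
YGWWWWWB
WWWWWWWW
WWWWWWWW
WWWWWWWW
WWWWWWWK
After op 7 paint(4,5,K):
WWWWWWWW
WWWWWWWW
WWGWWWWB
WWWWWWWB
YGWWWKWB
WWWWWWWW
WWWWWWWW
WWWWWWWW
WWWWWWWK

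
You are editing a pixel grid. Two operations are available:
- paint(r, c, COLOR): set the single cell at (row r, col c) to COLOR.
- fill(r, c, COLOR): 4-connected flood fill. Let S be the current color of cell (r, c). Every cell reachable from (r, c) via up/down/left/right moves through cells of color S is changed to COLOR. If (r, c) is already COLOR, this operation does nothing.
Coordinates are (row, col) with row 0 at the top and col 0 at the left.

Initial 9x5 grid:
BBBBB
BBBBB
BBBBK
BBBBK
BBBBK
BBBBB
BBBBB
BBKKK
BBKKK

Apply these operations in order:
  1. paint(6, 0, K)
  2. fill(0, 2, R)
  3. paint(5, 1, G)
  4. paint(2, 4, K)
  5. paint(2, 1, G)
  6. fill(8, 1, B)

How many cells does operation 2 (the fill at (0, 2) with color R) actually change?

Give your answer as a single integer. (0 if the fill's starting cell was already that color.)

After op 1 paint(6,0,K):
BBBBB
BBBBB
BBBBK
BBBBK
BBBBK
BBBBB
KBBBB
BBKKK
BBKKK
After op 2 fill(0,2,R) [35 cells changed]:
RRRRR
RRRRR
RRRRK
RRRRK
RRRRK
RRRRR
KRRRR
RRKKK
RRKKK

Answer: 35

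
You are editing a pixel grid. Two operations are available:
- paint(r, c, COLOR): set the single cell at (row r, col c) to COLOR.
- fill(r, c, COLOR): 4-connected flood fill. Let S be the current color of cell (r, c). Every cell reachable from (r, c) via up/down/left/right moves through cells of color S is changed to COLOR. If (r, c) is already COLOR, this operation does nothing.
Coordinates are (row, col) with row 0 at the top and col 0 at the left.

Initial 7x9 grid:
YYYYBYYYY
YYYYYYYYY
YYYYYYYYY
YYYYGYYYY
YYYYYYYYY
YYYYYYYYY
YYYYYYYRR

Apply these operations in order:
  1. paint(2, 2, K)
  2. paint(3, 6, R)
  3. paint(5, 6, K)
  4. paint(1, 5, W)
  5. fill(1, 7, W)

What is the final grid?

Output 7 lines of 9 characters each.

Answer: WWWWBWWWW
WWWWWWWWW
WWKWWWWWW
WWWWGWRWW
WWWWWWWWW
WWWWWWKWW
WWWWWWWRR

Derivation:
After op 1 paint(2,2,K):
YYYYBYYYY
YYYYYYYYY
YYKYYYYYY
YYYYGYYYY
YYYYYYYYY
YYYYYYYYY
YYYYYYYRR
After op 2 paint(3,6,R):
YYYYBYYYY
YYYYYYYYY
YYKYYYYYY
YYYYGYRYY
YYYYYYYYY
YYYYYYYYY
YYYYYYYRR
After op 3 paint(5,6,K):
YYYYBYYYY
YYYYYYYYY
YYKYYYYYY
YYYYGYRYY
YYYYYYYYY
YYYYYYKYY
YYYYYYYRR
After op 4 paint(1,5,W):
YYYYBYYYY
YYYYYWYYY
YYKYYYYYY
YYYYGYRYY
YYYYYYYYY
YYYYYYKYY
YYYYYYYRR
After op 5 fill(1,7,W) [55 cells changed]:
WWWWBWWWW
WWWWWWWWW
WWKWWWWWW
WWWWGWRWW
WWWWWWWWW
WWWWWWKWW
WWWWWWWRR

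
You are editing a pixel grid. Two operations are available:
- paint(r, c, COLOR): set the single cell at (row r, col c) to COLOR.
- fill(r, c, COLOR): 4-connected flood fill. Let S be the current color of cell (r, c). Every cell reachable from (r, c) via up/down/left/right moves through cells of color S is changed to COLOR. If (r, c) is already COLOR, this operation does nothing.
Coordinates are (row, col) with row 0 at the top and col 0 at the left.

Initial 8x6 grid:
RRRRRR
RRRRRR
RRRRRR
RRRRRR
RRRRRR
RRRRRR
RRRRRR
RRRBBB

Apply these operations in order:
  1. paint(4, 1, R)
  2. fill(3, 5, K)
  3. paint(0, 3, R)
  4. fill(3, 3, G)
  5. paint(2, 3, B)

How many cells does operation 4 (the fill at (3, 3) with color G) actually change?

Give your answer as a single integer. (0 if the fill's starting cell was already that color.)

After op 1 paint(4,1,R):
RRRRRR
RRRRRR
RRRRRR
RRRRRR
RRRRRR
RRRRRR
RRRRRR
RRRBBB
After op 2 fill(3,5,K) [45 cells changed]:
KKKKKK
KKKKKK
KKKKKK
KKKKKK
KKKKKK
KKKKKK
KKKKKK
KKKBBB
After op 3 paint(0,3,R):
KKKRKK
KKKKKK
KKKKKK
KKKKKK
KKKKKK
KKKKKK
KKKKKK
KKKBBB
After op 4 fill(3,3,G) [44 cells changed]:
GGGRGG
GGGGGG
GGGGGG
GGGGGG
GGGGGG
GGGGGG
GGGGGG
GGGBBB

Answer: 44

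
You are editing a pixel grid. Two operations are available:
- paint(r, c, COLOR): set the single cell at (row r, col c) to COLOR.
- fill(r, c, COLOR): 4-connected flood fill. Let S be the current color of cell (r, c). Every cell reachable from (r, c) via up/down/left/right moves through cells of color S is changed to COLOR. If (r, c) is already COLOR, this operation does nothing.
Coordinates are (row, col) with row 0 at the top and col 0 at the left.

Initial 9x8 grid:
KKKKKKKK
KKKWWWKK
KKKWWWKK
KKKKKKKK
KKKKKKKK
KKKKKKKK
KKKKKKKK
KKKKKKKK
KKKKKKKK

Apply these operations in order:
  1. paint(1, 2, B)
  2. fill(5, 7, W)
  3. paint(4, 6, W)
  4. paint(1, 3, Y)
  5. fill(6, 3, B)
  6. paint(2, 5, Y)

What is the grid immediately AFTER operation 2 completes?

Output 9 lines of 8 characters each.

Answer: WWWWWWWW
WWBWWWWW
WWWWWWWW
WWWWWWWW
WWWWWWWW
WWWWWWWW
WWWWWWWW
WWWWWWWW
WWWWWWWW

Derivation:
After op 1 paint(1,2,B):
KKKKKKKK
KKBWWWKK
KKKWWWKK
KKKKKKKK
KKKKKKKK
KKKKKKKK
KKKKKKKK
KKKKKKKK
KKKKKKKK
After op 2 fill(5,7,W) [65 cells changed]:
WWWWWWWW
WWBWWWWW
WWWWWWWW
WWWWWWWW
WWWWWWWW
WWWWWWWW
WWWWWWWW
WWWWWWWW
WWWWWWWW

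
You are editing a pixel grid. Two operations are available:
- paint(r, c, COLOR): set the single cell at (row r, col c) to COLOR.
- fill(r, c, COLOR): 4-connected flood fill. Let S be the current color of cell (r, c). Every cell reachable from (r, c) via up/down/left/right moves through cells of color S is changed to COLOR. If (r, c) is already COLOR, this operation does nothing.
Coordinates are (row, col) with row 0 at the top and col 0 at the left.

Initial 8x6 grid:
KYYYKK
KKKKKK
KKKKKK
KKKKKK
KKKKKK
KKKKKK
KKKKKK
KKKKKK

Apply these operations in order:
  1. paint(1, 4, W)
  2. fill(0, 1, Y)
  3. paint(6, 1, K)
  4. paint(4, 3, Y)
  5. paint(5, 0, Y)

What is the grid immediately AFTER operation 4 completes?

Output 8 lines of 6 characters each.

Answer: KYYYKK
KKKKWK
KKKKKK
KKKKKK
KKKYKK
KKKKKK
KKKKKK
KKKKKK

Derivation:
After op 1 paint(1,4,W):
KYYYKK
KKKKWK
KKKKKK
KKKKKK
KKKKKK
KKKKKK
KKKKKK
KKKKKK
After op 2 fill(0,1,Y) [0 cells changed]:
KYYYKK
KKKKWK
KKKKKK
KKKKKK
KKKKKK
KKKKKK
KKKKKK
KKKKKK
After op 3 paint(6,1,K):
KYYYKK
KKKKWK
KKKKKK
KKKKKK
KKKKKK
KKKKKK
KKKKKK
KKKKKK
After op 4 paint(4,3,Y):
KYYYKK
KKKKWK
KKKKKK
KKKKKK
KKKYKK
KKKKKK
KKKKKK
KKKKKK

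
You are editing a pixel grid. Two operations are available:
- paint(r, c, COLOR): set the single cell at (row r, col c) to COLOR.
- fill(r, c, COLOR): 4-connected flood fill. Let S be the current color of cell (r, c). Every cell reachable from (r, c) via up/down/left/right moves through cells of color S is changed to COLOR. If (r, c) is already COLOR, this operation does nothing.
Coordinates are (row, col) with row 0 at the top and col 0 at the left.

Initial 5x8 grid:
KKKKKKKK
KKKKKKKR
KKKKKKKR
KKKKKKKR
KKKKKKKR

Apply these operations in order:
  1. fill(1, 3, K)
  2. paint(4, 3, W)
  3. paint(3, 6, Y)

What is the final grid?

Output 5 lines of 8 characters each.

Answer: KKKKKKKK
KKKKKKKR
KKKKKKKR
KKKKKKYR
KKKWKKKR

Derivation:
After op 1 fill(1,3,K) [0 cells changed]:
KKKKKKKK
KKKKKKKR
KKKKKKKR
KKKKKKKR
KKKKKKKR
After op 2 paint(4,3,W):
KKKKKKKK
KKKKKKKR
KKKKKKKR
KKKKKKKR
KKKWKKKR
After op 3 paint(3,6,Y):
KKKKKKKK
KKKKKKKR
KKKKKKKR
KKKKKKYR
KKKWKKKR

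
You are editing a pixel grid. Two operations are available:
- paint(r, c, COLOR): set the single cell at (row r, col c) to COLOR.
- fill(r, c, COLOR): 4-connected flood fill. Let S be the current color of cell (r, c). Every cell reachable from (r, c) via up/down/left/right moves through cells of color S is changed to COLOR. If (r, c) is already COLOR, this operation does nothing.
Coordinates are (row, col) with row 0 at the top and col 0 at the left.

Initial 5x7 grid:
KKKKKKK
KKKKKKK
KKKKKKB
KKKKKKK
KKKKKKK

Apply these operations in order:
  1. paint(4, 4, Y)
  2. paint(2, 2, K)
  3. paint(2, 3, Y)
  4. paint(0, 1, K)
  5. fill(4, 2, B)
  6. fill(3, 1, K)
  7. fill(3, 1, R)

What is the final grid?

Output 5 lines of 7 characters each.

After op 1 paint(4,4,Y):
KKKKKKK
KKKKKKK
KKKKKKB
KKKKKKK
KKKKYKK
After op 2 paint(2,2,K):
KKKKKKK
KKKKKKK
KKKKKKB
KKKKKKK
KKKKYKK
After op 3 paint(2,3,Y):
KKKKKKK
KKKKKKK
KKKYKKB
KKKKKKK
KKKKYKK
After op 4 paint(0,1,K):
KKKKKKK
KKKKKKK
KKKYKKB
KKKKKKK
KKKKYKK
After op 5 fill(4,2,B) [32 cells changed]:
BBBBBBB
BBBBBBB
BBBYBBB
BBBBBBB
BBBBYBB
After op 6 fill(3,1,K) [33 cells changed]:
KKKKKKK
KKKKKKK
KKKYKKK
KKKKKKK
KKKKYKK
After op 7 fill(3,1,R) [33 cells changed]:
RRRRRRR
RRRRRRR
RRRYRRR
RRRRRRR
RRRRYRR

Answer: RRRRRRR
RRRRRRR
RRRYRRR
RRRRRRR
RRRRYRR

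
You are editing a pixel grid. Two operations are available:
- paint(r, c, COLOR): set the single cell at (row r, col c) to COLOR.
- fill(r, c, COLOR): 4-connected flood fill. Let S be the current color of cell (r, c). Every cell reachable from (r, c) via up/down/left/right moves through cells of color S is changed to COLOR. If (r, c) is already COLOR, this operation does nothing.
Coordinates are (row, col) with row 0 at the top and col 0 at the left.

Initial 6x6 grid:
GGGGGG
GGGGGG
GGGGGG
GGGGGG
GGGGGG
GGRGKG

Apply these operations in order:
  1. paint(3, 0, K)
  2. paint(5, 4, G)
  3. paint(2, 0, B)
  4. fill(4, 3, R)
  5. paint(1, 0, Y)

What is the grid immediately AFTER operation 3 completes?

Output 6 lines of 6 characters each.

After op 1 paint(3,0,K):
GGGGGG
GGGGGG
GGGGGG
KGGGGG
GGGGGG
GGRGKG
After op 2 paint(5,4,G):
GGGGGG
GGGGGG
GGGGGG
KGGGGG
GGGGGG
GGRGGG
After op 3 paint(2,0,B):
GGGGGG
GGGGGG
BGGGGG
KGGGGG
GGGGGG
GGRGGG

Answer: GGGGGG
GGGGGG
BGGGGG
KGGGGG
GGGGGG
GGRGGG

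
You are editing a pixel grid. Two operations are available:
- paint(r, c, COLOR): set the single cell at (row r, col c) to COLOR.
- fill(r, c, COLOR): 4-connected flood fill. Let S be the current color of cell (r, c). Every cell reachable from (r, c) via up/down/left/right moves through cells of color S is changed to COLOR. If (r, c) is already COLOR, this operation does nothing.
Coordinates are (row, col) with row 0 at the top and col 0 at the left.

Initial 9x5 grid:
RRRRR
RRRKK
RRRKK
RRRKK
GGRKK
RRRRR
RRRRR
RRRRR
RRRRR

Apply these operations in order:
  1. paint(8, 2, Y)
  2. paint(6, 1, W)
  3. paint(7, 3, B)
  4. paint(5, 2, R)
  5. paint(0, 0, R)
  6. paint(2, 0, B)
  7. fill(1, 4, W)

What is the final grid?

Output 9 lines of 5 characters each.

Answer: RRRRR
RRRWW
BRRWW
RRRWW
GGRWW
RRRRR
RWRRR
RRRBR
RRYRR

Derivation:
After op 1 paint(8,2,Y):
RRRRR
RRRKK
RRRKK
RRRKK
GGRKK
RRRRR
RRRRR
RRRRR
RRYRR
After op 2 paint(6,1,W):
RRRRR
RRRKK
RRRKK
RRRKK
GGRKK
RRRRR
RWRRR
RRRRR
RRYRR
After op 3 paint(7,3,B):
RRRRR
RRRKK
RRRKK
RRRKK
GGRKK
RRRRR
RWRRR
RRRBR
RRYRR
After op 4 paint(5,2,R):
RRRRR
RRRKK
RRRKK
RRRKK
GGRKK
RRRRR
RWRRR
RRRBR
RRYRR
After op 5 paint(0,0,R):
RRRRR
RRRKK
RRRKK
RRRKK
GGRKK
RRRRR
RWRRR
RRRBR
RRYRR
After op 6 paint(2,0,B):
RRRRR
RRRKK
BRRKK
RRRKK
GGRKK
RRRRR
RWRRR
RRRBR
RRYRR
After op 7 fill(1,4,W) [8 cells changed]:
RRRRR
RRRWW
BRRWW
RRRWW
GGRWW
RRRRR
RWRRR
RRRBR
RRYRR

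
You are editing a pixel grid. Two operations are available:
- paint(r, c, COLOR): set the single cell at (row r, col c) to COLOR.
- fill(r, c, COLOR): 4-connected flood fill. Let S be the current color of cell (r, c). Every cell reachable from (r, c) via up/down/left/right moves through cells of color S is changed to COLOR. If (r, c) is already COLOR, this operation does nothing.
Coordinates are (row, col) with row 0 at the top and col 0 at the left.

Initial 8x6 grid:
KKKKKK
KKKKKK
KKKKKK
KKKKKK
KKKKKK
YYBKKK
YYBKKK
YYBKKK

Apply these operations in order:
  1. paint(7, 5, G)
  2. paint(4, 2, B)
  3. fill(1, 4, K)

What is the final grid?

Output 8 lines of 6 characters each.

Answer: KKKKKK
KKKKKK
KKKKKK
KKKKKK
KKBKKK
YYBKKK
YYBKKK
YYBKKG

Derivation:
After op 1 paint(7,5,G):
KKKKKK
KKKKKK
KKKKKK
KKKKKK
KKKKKK
YYBKKK
YYBKKK
YYBKKG
After op 2 paint(4,2,B):
KKKKKK
KKKKKK
KKKKKK
KKKKKK
KKBKKK
YYBKKK
YYBKKK
YYBKKG
After op 3 fill(1,4,K) [0 cells changed]:
KKKKKK
KKKKKK
KKKKKK
KKKKKK
KKBKKK
YYBKKK
YYBKKK
YYBKKG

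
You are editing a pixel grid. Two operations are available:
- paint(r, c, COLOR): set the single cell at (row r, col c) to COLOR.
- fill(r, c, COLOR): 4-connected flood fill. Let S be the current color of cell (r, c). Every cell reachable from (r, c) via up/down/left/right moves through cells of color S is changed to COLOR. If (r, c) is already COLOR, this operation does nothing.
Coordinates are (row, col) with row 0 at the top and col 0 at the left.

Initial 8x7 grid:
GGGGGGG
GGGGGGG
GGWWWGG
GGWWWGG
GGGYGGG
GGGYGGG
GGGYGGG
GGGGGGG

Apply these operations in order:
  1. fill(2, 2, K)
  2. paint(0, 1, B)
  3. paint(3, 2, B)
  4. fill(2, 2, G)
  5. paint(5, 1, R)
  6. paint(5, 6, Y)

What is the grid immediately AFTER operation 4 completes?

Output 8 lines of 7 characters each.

After op 1 fill(2,2,K) [6 cells changed]:
GGGGGGG
GGGGGGG
GGKKKGG
GGKKKGG
GGGYGGG
GGGYGGG
GGGYGGG
GGGGGGG
After op 2 paint(0,1,B):
GBGGGGG
GGGGGGG
GGKKKGG
GGKKKGG
GGGYGGG
GGGYGGG
GGGYGGG
GGGGGGG
After op 3 paint(3,2,B):
GBGGGGG
GGGGGGG
GGKKKGG
GGBKKGG
GGGYGGG
GGGYGGG
GGGYGGG
GGGGGGG
After op 4 fill(2,2,G) [5 cells changed]:
GBGGGGG
GGGGGGG
GGGGGGG
GGBGGGG
GGGYGGG
GGGYGGG
GGGYGGG
GGGGGGG

Answer: GBGGGGG
GGGGGGG
GGGGGGG
GGBGGGG
GGGYGGG
GGGYGGG
GGGYGGG
GGGGGGG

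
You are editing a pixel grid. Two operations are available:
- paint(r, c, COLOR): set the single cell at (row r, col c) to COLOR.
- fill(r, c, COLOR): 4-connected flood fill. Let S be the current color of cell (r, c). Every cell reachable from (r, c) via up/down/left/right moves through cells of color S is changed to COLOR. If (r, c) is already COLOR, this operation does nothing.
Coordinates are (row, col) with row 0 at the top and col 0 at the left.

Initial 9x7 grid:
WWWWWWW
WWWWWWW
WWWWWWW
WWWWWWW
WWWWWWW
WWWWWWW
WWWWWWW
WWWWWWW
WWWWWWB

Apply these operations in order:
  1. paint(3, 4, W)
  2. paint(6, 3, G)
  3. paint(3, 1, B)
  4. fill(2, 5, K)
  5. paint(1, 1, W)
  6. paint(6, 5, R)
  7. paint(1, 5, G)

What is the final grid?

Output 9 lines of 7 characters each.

Answer: KKKKKKK
KWKKKGK
KKKKKKK
KBKKKKK
KKKKKKK
KKKKKKK
KKKGKRK
KKKKKKK
KKKKKKB

Derivation:
After op 1 paint(3,4,W):
WWWWWWW
WWWWWWW
WWWWWWW
WWWWWWW
WWWWWWW
WWWWWWW
WWWWWWW
WWWWWWW
WWWWWWB
After op 2 paint(6,3,G):
WWWWWWW
WWWWWWW
WWWWWWW
WWWWWWW
WWWWWWW
WWWWWWW
WWWGWWW
WWWWWWW
WWWWWWB
After op 3 paint(3,1,B):
WWWWWWW
WWWWWWW
WWWWWWW
WBWWWWW
WWWWWWW
WWWWWWW
WWWGWWW
WWWWWWW
WWWWWWB
After op 4 fill(2,5,K) [60 cells changed]:
KKKKKKK
KKKKKKK
KKKKKKK
KBKKKKK
KKKKKKK
KKKKKKK
KKKGKKK
KKKKKKK
KKKKKKB
After op 5 paint(1,1,W):
KKKKKKK
KWKKKKK
KKKKKKK
KBKKKKK
KKKKKKK
KKKKKKK
KKKGKKK
KKKKKKK
KKKKKKB
After op 6 paint(6,5,R):
KKKKKKK
KWKKKKK
KKKKKKK
KBKKKKK
KKKKKKK
KKKKKKK
KKKGKRK
KKKKKKK
KKKKKKB
After op 7 paint(1,5,G):
KKKKKKK
KWKKKGK
KKKKKKK
KBKKKKK
KKKKKKK
KKKKKKK
KKKGKRK
KKKKKKK
KKKKKKB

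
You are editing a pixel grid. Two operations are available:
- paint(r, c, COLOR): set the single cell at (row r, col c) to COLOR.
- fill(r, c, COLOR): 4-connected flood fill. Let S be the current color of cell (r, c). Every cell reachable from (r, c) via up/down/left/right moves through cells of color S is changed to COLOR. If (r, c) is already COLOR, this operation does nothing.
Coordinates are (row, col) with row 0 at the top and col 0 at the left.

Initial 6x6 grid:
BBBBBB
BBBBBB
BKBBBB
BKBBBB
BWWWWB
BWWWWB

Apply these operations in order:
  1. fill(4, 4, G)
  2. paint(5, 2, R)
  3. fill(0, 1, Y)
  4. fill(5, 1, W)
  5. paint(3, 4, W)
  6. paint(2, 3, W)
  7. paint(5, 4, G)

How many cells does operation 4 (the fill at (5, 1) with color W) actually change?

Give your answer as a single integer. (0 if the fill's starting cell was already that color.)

After op 1 fill(4,4,G) [8 cells changed]:
BBBBBB
BBBBBB
BKBBBB
BKBBBB
BGGGGB
BGGGGB
After op 2 paint(5,2,R):
BBBBBB
BBBBBB
BKBBBB
BKBBBB
BGGGGB
BGRGGB
After op 3 fill(0,1,Y) [26 cells changed]:
YYYYYY
YYYYYY
YKYYYY
YKYYYY
YGGGGY
YGRGGY
After op 4 fill(5,1,W) [7 cells changed]:
YYYYYY
YYYYYY
YKYYYY
YKYYYY
YWWWWY
YWRWWY

Answer: 7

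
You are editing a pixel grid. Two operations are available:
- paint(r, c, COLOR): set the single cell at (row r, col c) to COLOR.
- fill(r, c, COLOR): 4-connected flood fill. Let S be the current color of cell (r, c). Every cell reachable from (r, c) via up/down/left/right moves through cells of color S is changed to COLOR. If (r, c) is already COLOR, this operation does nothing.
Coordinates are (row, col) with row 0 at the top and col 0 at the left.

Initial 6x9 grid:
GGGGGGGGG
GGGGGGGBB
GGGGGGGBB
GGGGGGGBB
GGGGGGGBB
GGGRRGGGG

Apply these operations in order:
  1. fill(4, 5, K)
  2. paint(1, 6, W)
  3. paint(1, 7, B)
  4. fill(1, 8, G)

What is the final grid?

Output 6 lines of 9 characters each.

After op 1 fill(4,5,K) [44 cells changed]:
KKKKKKKKK
KKKKKKKBB
KKKKKKKBB
KKKKKKKBB
KKKKKKKBB
KKKRRKKKK
After op 2 paint(1,6,W):
KKKKKKKKK
KKKKKKWBB
KKKKKKKBB
KKKKKKKBB
KKKKKKKBB
KKKRRKKKK
After op 3 paint(1,7,B):
KKKKKKKKK
KKKKKKWBB
KKKKKKKBB
KKKKKKKBB
KKKKKKKBB
KKKRRKKKK
After op 4 fill(1,8,G) [8 cells changed]:
KKKKKKKKK
KKKKKKWGG
KKKKKKKGG
KKKKKKKGG
KKKKKKKGG
KKKRRKKKK

Answer: KKKKKKKKK
KKKKKKWGG
KKKKKKKGG
KKKKKKKGG
KKKKKKKGG
KKKRRKKKK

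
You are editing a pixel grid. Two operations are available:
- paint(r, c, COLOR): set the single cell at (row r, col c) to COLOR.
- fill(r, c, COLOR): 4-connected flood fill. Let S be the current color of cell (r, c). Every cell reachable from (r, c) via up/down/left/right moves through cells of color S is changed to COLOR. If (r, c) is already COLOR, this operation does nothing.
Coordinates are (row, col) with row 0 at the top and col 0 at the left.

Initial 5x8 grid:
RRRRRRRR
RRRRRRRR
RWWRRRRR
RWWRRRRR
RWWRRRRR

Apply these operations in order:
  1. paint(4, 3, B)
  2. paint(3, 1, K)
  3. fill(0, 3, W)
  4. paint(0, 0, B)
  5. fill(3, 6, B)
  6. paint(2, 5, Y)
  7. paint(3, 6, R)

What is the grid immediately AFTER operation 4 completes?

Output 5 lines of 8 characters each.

After op 1 paint(4,3,B):
RRRRRRRR
RRRRRRRR
RWWRRRRR
RWWRRRRR
RWWBRRRR
After op 2 paint(3,1,K):
RRRRRRRR
RRRRRRRR
RWWRRRRR
RKWRRRRR
RWWBRRRR
After op 3 fill(0,3,W) [33 cells changed]:
WWWWWWWW
WWWWWWWW
WWWWWWWW
WKWWWWWW
WWWBWWWW
After op 4 paint(0,0,B):
BWWWWWWW
WWWWWWWW
WWWWWWWW
WKWWWWWW
WWWBWWWW

Answer: BWWWWWWW
WWWWWWWW
WWWWWWWW
WKWWWWWW
WWWBWWWW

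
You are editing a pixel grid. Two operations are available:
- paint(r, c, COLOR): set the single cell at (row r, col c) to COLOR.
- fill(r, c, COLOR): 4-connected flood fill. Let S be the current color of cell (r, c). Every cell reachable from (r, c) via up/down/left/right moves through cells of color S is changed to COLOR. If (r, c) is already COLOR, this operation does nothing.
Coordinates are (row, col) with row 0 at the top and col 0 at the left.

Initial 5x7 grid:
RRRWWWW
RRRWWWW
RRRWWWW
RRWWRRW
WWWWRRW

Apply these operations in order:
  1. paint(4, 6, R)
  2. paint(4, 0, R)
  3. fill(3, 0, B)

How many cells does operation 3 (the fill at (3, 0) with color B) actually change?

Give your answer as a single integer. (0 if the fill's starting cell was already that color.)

Answer: 12

Derivation:
After op 1 paint(4,6,R):
RRRWWWW
RRRWWWW
RRRWWWW
RRWWRRW
WWWWRRR
After op 2 paint(4,0,R):
RRRWWWW
RRRWWWW
RRRWWWW
RRWWRRW
RWWWRRR
After op 3 fill(3,0,B) [12 cells changed]:
BBBWWWW
BBBWWWW
BBBWWWW
BBWWRRW
BWWWRRR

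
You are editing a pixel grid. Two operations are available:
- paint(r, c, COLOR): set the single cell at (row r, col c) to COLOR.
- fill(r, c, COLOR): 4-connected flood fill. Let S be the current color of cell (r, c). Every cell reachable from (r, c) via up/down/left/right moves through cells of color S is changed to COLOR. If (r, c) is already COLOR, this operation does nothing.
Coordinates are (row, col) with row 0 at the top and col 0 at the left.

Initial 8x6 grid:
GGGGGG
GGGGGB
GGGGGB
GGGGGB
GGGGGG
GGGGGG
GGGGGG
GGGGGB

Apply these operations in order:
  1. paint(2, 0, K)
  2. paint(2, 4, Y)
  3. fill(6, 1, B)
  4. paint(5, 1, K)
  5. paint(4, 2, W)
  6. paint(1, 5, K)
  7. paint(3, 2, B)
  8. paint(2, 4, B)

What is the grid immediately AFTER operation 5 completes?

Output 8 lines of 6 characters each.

After op 1 paint(2,0,K):
GGGGGG
GGGGGB
KGGGGB
GGGGGB
GGGGGG
GGGGGG
GGGGGG
GGGGGB
After op 2 paint(2,4,Y):
GGGGGG
GGGGGB
KGGGYB
GGGGGB
GGGGGG
GGGGGG
GGGGGG
GGGGGB
After op 3 fill(6,1,B) [42 cells changed]:
BBBBBB
BBBBBB
KBBBYB
BBBBBB
BBBBBB
BBBBBB
BBBBBB
BBBBBB
After op 4 paint(5,1,K):
BBBBBB
BBBBBB
KBBBYB
BBBBBB
BBBBBB
BKBBBB
BBBBBB
BBBBBB
After op 5 paint(4,2,W):
BBBBBB
BBBBBB
KBBBYB
BBBBBB
BBWBBB
BKBBBB
BBBBBB
BBBBBB

Answer: BBBBBB
BBBBBB
KBBBYB
BBBBBB
BBWBBB
BKBBBB
BBBBBB
BBBBBB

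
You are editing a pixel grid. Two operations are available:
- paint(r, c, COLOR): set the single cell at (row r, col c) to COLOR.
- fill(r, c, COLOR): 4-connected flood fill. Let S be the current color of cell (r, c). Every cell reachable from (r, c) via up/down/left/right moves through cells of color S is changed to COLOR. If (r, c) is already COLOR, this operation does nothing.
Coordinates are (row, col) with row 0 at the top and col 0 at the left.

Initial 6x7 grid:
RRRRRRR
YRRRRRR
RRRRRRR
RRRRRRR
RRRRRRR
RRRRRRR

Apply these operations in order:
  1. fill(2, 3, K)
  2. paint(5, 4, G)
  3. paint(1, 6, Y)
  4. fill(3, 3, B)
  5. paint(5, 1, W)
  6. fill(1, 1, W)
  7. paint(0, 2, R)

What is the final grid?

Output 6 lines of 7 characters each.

Answer: WWRWWWW
YWWWWWY
WWWWWWW
WWWWWWW
WWWWWWW
WWWWGWW

Derivation:
After op 1 fill(2,3,K) [41 cells changed]:
KKKKKKK
YKKKKKK
KKKKKKK
KKKKKKK
KKKKKKK
KKKKKKK
After op 2 paint(5,4,G):
KKKKKKK
YKKKKKK
KKKKKKK
KKKKKKK
KKKKKKK
KKKKGKK
After op 3 paint(1,6,Y):
KKKKKKK
YKKKKKY
KKKKKKK
KKKKKKK
KKKKKKK
KKKKGKK
After op 4 fill(3,3,B) [39 cells changed]:
BBBBBBB
YBBBBBY
BBBBBBB
BBBBBBB
BBBBBBB
BBBBGBB
After op 5 paint(5,1,W):
BBBBBBB
YBBBBBY
BBBBBBB
BBBBBBB
BBBBBBB
BWBBGBB
After op 6 fill(1,1,W) [38 cells changed]:
WWWWWWW
YWWWWWY
WWWWWWW
WWWWWWW
WWWWWWW
WWWWGWW
After op 7 paint(0,2,R):
WWRWWWW
YWWWWWY
WWWWWWW
WWWWWWW
WWWWWWW
WWWWGWW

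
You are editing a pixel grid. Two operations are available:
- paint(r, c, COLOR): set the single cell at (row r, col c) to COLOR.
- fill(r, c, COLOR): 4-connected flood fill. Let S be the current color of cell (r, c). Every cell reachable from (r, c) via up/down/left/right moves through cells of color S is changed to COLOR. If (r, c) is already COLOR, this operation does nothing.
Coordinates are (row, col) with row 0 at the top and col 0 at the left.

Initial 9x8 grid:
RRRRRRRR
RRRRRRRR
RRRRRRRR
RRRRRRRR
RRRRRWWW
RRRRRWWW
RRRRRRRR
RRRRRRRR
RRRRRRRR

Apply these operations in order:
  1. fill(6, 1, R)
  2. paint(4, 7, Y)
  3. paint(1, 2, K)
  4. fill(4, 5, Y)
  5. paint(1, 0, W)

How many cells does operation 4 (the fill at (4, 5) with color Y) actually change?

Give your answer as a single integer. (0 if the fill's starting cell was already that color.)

Answer: 5

Derivation:
After op 1 fill(6,1,R) [0 cells changed]:
RRRRRRRR
RRRRRRRR
RRRRRRRR
RRRRRRRR
RRRRRWWW
RRRRRWWW
RRRRRRRR
RRRRRRRR
RRRRRRRR
After op 2 paint(4,7,Y):
RRRRRRRR
RRRRRRRR
RRRRRRRR
RRRRRRRR
RRRRRWWY
RRRRRWWW
RRRRRRRR
RRRRRRRR
RRRRRRRR
After op 3 paint(1,2,K):
RRRRRRRR
RRKRRRRR
RRRRRRRR
RRRRRRRR
RRRRRWWY
RRRRRWWW
RRRRRRRR
RRRRRRRR
RRRRRRRR
After op 4 fill(4,5,Y) [5 cells changed]:
RRRRRRRR
RRKRRRRR
RRRRRRRR
RRRRRRRR
RRRRRYYY
RRRRRYYY
RRRRRRRR
RRRRRRRR
RRRRRRRR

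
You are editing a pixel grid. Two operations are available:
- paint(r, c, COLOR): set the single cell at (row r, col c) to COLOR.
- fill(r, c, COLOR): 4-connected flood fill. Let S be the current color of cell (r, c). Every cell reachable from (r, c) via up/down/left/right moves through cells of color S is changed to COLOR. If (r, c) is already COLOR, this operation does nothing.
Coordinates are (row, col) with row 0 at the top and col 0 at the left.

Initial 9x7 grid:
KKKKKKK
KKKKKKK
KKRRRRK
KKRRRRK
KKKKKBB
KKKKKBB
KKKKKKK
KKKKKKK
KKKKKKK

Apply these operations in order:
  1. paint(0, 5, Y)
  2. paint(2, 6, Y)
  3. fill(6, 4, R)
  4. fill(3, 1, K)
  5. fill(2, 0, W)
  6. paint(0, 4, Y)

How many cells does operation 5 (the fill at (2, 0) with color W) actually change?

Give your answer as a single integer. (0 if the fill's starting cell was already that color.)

Answer: 57

Derivation:
After op 1 paint(0,5,Y):
KKKKKYK
KKKKKKK
KKRRRRK
KKRRRRK
KKKKKBB
KKKKKBB
KKKKKKK
KKKKKKK
KKKKKKK
After op 2 paint(2,6,Y):
KKKKKYK
KKKKKKK
KKRRRRY
KKRRRRK
KKKKKBB
KKKKKBB
KKKKKKK
KKKKKKK
KKKKKKK
After op 3 fill(6,4,R) [48 cells changed]:
RRRRRYR
RRRRRRR
RRRRRRY
RRRRRRK
RRRRRBB
RRRRRBB
RRRRRRR
RRRRRRR
RRRRRRR
After op 4 fill(3,1,K) [56 cells changed]:
KKKKKYK
KKKKKKK
KKKKKKY
KKKKKKK
KKKKKBB
KKKKKBB
KKKKKKK
KKKKKKK
KKKKKKK
After op 5 fill(2,0,W) [57 cells changed]:
WWWWWYW
WWWWWWW
WWWWWWY
WWWWWWW
WWWWWBB
WWWWWBB
WWWWWWW
WWWWWWW
WWWWWWW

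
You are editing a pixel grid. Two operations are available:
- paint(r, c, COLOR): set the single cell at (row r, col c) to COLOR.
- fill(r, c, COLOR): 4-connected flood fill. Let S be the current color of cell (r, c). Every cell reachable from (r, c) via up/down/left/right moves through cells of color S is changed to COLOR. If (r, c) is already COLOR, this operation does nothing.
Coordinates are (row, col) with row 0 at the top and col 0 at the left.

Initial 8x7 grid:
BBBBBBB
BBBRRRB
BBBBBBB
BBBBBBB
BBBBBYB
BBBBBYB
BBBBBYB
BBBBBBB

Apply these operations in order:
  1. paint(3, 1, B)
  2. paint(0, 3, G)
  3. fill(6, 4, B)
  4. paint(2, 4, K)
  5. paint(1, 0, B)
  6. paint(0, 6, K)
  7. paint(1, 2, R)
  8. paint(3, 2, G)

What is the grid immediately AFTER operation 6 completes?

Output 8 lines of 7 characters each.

After op 1 paint(3,1,B):
BBBBBBB
BBBRRRB
BBBBBBB
BBBBBBB
BBBBBYB
BBBBBYB
BBBBBYB
BBBBBBB
After op 2 paint(0,3,G):
BBBGBBB
BBBRRRB
BBBBBBB
BBBBBBB
BBBBBYB
BBBBBYB
BBBBBYB
BBBBBBB
After op 3 fill(6,4,B) [0 cells changed]:
BBBGBBB
BBBRRRB
BBBBBBB
BBBBBBB
BBBBBYB
BBBBBYB
BBBBBYB
BBBBBBB
After op 4 paint(2,4,K):
BBBGBBB
BBBRRRB
BBBBKBB
BBBBBBB
BBBBBYB
BBBBBYB
BBBBBYB
BBBBBBB
After op 5 paint(1,0,B):
BBBGBBB
BBBRRRB
BBBBKBB
BBBBBBB
BBBBBYB
BBBBBYB
BBBBBYB
BBBBBBB
After op 6 paint(0,6,K):
BBBGBBK
BBBRRRB
BBBBKBB
BBBBBBB
BBBBBYB
BBBBBYB
BBBBBYB
BBBBBBB

Answer: BBBGBBK
BBBRRRB
BBBBKBB
BBBBBBB
BBBBBYB
BBBBBYB
BBBBBYB
BBBBBBB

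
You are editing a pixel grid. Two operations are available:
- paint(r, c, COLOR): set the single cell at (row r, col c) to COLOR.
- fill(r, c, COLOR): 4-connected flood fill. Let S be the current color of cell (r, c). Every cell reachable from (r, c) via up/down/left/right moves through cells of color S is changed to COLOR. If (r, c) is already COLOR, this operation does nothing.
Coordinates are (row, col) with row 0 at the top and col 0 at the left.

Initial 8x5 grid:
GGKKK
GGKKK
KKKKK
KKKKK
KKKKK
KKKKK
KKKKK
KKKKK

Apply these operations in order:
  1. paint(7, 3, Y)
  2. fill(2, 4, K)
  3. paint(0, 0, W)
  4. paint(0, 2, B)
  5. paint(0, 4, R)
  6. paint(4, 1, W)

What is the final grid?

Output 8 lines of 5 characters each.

After op 1 paint(7,3,Y):
GGKKK
GGKKK
KKKKK
KKKKK
KKKKK
KKKKK
KKKKK
KKKYK
After op 2 fill(2,4,K) [0 cells changed]:
GGKKK
GGKKK
KKKKK
KKKKK
KKKKK
KKKKK
KKKKK
KKKYK
After op 3 paint(0,0,W):
WGKKK
GGKKK
KKKKK
KKKKK
KKKKK
KKKKK
KKKKK
KKKYK
After op 4 paint(0,2,B):
WGBKK
GGKKK
KKKKK
KKKKK
KKKKK
KKKKK
KKKKK
KKKYK
After op 5 paint(0,4,R):
WGBKR
GGKKK
KKKKK
KKKKK
KKKKK
KKKKK
KKKKK
KKKYK
After op 6 paint(4,1,W):
WGBKR
GGKKK
KKKKK
KKKKK
KWKKK
KKKKK
KKKKK
KKKYK

Answer: WGBKR
GGKKK
KKKKK
KKKKK
KWKKK
KKKKK
KKKKK
KKKYK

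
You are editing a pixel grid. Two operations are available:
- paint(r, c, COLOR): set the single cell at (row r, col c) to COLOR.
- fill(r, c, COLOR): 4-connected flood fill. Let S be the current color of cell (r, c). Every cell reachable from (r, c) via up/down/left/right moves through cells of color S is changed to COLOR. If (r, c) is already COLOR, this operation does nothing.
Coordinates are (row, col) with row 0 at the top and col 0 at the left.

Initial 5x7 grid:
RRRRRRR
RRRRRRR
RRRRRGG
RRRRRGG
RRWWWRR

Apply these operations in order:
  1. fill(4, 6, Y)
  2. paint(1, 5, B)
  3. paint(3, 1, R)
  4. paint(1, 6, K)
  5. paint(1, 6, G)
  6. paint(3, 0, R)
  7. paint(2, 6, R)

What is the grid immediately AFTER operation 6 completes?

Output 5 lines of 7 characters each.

Answer: RRRRRRR
RRRRRBG
RRRRRGG
RRRRRGG
RRWWWYY

Derivation:
After op 1 fill(4,6,Y) [2 cells changed]:
RRRRRRR
RRRRRRR
RRRRRGG
RRRRRGG
RRWWWYY
After op 2 paint(1,5,B):
RRRRRRR
RRRRRBR
RRRRRGG
RRRRRGG
RRWWWYY
After op 3 paint(3,1,R):
RRRRRRR
RRRRRBR
RRRRRGG
RRRRRGG
RRWWWYY
After op 4 paint(1,6,K):
RRRRRRR
RRRRRBK
RRRRRGG
RRRRRGG
RRWWWYY
After op 5 paint(1,6,G):
RRRRRRR
RRRRRBG
RRRRRGG
RRRRRGG
RRWWWYY
After op 6 paint(3,0,R):
RRRRRRR
RRRRRBG
RRRRRGG
RRRRRGG
RRWWWYY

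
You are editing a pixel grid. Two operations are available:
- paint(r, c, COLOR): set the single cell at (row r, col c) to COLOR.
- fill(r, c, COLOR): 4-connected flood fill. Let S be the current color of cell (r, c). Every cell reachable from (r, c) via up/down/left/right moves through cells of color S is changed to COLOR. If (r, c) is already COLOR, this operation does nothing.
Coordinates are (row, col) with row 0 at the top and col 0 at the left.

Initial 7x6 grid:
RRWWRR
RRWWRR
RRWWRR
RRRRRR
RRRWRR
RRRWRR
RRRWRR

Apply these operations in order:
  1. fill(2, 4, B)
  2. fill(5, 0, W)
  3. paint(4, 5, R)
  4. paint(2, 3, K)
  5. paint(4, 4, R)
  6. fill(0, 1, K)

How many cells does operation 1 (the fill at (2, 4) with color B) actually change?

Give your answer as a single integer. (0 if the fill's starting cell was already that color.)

After op 1 fill(2,4,B) [33 cells changed]:
BBWWBB
BBWWBB
BBWWBB
BBBBBB
BBBWBB
BBBWBB
BBBWBB

Answer: 33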